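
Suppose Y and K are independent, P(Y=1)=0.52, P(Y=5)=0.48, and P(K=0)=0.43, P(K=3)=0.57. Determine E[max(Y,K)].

3.5128

E[max(Y,K)] = Σ_y Σ_k max(y,k) · P(Y=y)P(K=k)
 = 1·0.2236 + 3·0.2964 + 5·0.2064 + 5·0.2736
 = 0.2236 + 0.8892 + 1.032 + 1.368
 = 3.5128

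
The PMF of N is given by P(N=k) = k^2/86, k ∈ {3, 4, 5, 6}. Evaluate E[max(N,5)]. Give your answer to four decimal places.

E[max(N,5)] = Σ max(n,5)·P(N=n)
 = 5·9/86 + 5·8/43 + 5·25/86 + 6·18/43
 = 45/86 + 40/43 + 125/86 + 108/43
 = 233/43

5.4186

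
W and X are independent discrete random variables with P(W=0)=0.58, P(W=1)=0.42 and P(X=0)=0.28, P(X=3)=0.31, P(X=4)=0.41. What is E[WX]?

E[WX] = Σ_w Σ_x wx · P(W=w)P(X=x)
 = 0·0.1624 + 0·0.1798 + 0·0.2378 + 0·0.1176 + 3·0.1302 + 4·0.1722
 = 0 + 0 + 0 + 0 + 0.3906 + 0.6888
 = 1.0794

1.0794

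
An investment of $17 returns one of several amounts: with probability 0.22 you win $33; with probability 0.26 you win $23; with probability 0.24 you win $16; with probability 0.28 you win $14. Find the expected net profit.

E[payout] = 33·0.22 + 23·0.26 + 16·0.24 + 14·0.28
 = 7.26 + 5.98 + 3.84 + 3.92
 = 21
Net = 21 - 17 = 4

4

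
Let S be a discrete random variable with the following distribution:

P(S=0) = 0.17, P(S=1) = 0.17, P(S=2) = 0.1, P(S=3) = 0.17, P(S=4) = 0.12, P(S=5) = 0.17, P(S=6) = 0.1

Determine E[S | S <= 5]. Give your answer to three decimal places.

2.456

P(S <= 5) = 0.17 + 0.17 + 0.1 + 0.17 + 0.12 + 0.17 = 0.9.
E[S | S <= 5] = [0·0.17 + 1·0.17 + 2·0.1 + 3·0.17 + 4·0.12 + 5·0.17] / 0.9
 = 2.21 / 0.9
 = 221/90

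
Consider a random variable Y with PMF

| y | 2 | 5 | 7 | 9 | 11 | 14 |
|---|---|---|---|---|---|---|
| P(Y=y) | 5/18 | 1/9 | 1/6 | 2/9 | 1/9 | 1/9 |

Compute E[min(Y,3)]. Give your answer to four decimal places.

E[min(Y,3)] = Σ min(y,3)·P(Y=y)
 = 2·5/18 + 3·1/9 + 3·1/6 + 3·2/9 + 3·1/9 + 3·1/9
 = 5/9 + 1/3 + 1/2 + 2/3 + 1/3 + 1/3
 = 49/18

2.7222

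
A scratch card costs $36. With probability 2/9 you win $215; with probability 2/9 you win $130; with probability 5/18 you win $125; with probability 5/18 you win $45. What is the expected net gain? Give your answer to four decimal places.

E[payout] = 215·2/9 + 130·2/9 + 125·5/18 + 45·5/18
 = 430/9 + 260/9 + 625/18 + 25/2
 = 1115/9
Net = 1115/9 - 36 = 791/9

87.8889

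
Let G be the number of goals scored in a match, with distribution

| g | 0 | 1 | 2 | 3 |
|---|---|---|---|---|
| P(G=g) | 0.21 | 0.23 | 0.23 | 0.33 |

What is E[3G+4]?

9.04

E[3G+4] = Σ (3g+4)·P(G=g)
 = 4·0.21 + 7·0.23 + 10·0.23 + 13·0.33
 = 0.84 + 1.61 + 2.3 + 4.29
 = 9.04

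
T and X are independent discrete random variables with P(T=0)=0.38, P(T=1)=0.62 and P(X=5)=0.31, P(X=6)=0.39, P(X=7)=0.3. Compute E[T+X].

6.61

E[T+X] = Σ_t Σ_x (t+x) · P(T=t)P(X=x)
 = 5·0.1178 + 6·0.1482 + 7·0.114 + 6·0.1922 + 7·0.2418 + 8·0.186
 = 0.589 + 0.8892 + 0.798 + 1.1532 + 1.6926 + 1.488
 = 6.61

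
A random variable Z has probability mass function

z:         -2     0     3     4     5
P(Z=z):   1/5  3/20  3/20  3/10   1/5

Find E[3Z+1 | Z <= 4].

P(Z <= 4) = 1/5 + 3/20 + 3/20 + 3/10 = 4/5.
E[3Z+1 | Z <= 4] = [(-5)·1/5 + 1·3/20 + 10·3/20 + 13·3/10] / (4/5)
 = 91/20 / (4/5)
 = 91/16

5.6875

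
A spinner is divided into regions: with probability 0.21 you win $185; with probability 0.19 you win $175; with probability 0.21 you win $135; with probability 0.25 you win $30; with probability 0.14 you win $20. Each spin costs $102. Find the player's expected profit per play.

8.75

E[payout] = 185·0.21 + 175·0.19 + 135·0.21 + 30·0.25 + 20·0.14
 = 38.85 + 33.25 + 28.35 + 7.5 + 2.8
 = 110.75
Net = 110.75 - 102 = 8.75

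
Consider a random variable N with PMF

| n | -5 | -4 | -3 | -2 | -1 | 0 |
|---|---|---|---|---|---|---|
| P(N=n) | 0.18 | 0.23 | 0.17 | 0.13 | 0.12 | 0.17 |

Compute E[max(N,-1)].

E[max(N,-1)] = Σ max(n,-1)·P(N=n)
 = (-1)·0.18 + (-1)·0.23 + (-1)·0.17 + (-1)·0.13 + (-1)·0.12 + 0·0.17
 = (-0.18) + (-0.23) + (-0.17) + (-0.13) + (-0.12) + 0
 = -0.83

-0.83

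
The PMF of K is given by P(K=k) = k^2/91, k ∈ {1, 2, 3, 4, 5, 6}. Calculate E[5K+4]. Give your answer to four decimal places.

28.2308

E[5K+4] = Σ (5k+4)·P(K=k)
 = 9·1/91 + 14·4/91 + 19·9/91 + 24·16/91 + 29·25/91 + 34·36/91
 = 9/91 + 8/13 + 171/91 + 384/91 + 725/91 + 1224/91
 = 367/13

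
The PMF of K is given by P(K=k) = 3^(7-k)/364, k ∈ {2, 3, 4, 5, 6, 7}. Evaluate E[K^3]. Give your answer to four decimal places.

21.9093

E[K^3] = Σ k^3·P(K=k)
 = 8·243/364 + 27·81/364 + 64·27/364 + 125·9/364 + 216·3/364 + 343·1/364
 = 486/91 + 2187/364 + 432/91 + 1125/364 + 162/91 + 49/52
 = 7975/364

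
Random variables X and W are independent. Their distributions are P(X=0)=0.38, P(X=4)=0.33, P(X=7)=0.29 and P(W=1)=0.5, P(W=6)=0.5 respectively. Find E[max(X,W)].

5.01

E[max(X,W)] = Σ_x Σ_w max(x,w) · P(X=x)P(W=w)
 = 1·0.19 + 6·0.19 + 4·0.165 + 6·0.165 + 7·0.145 + 7·0.145
 = 0.19 + 1.14 + 0.66 + 0.99 + 1.015 + 1.015
 = 5.01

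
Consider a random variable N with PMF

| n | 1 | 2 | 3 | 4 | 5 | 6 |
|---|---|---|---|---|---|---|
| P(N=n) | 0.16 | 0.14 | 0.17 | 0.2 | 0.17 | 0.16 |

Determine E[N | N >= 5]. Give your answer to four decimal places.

P(N >= 5) = 0.17 + 0.16 = 0.33.
E[N | N >= 5] = [5·0.17 + 6·0.16] / 0.33
 = 1.81 / 0.33
 = 181/33

5.4848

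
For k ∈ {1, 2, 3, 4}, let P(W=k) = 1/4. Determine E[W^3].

25

E[W^3] = Σ w^3·P(W=w)
 = 1·1/4 + 8·1/4 + 27·1/4 + 64·1/4
 = 1/4 + 2 + 27/4 + 16
 = 25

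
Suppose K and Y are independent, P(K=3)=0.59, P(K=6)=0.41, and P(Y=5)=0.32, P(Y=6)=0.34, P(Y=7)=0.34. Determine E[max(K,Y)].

E[max(K,Y)] = Σ_k Σ_y max(k,y) · P(K=k)P(Y=y)
 = 5·0.1888 + 6·0.2006 + 7·0.2006 + 6·0.1312 + 6·0.1394 + 7·0.1394
 = 0.944 + 1.2036 + 1.4042 + 0.7872 + 0.8364 + 0.9758
 = 6.1512

6.1512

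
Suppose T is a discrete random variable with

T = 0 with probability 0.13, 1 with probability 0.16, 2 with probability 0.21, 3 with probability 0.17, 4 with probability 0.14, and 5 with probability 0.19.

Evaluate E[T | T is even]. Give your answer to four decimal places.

P(T is even) = 0.13 + 0.21 + 0.14 = 0.48.
E[T | T is even] = [0·0.13 + 2·0.21 + 4·0.14] / 0.48
 = 0.98 / 0.48
 = 49/24

2.0417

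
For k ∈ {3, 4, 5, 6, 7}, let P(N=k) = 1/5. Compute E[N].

5

E[N] = Σ n·P(N=n)
 = 3·1/5 + 4·1/5 + 5·1/5 + 6·1/5 + 7·1/5
 = 3/5 + 4/5 + 1 + 6/5 + 7/5
 = 5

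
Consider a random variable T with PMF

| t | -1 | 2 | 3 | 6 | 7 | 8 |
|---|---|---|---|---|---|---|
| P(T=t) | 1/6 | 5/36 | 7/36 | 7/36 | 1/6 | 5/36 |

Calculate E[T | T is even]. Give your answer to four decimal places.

5.4118

P(T is even) = 5/36 + 7/36 + 5/36 = 17/36.
E[T | T is even] = [2·5/36 + 6·7/36 + 8·5/36] / (17/36)
 = 23/9 / (17/36)
 = 92/17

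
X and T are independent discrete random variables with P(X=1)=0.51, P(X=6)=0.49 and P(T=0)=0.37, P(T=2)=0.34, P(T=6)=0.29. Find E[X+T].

E[X+T] = Σ_x Σ_t (x+t) · P(X=x)P(T=t)
 = 1·0.1887 + 3·0.1734 + 7·0.1479 + 6·0.1813 + 8·0.1666 + 12·0.1421
 = 0.1887 + 0.5202 + 1.0353 + 1.0878 + 1.3328 + 1.7052
 = 5.87

5.87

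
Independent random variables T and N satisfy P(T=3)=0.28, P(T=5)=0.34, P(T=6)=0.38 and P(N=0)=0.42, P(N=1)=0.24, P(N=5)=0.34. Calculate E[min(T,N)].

E[min(T,N)] = Σ_t Σ_n min(t,n) · P(T=t)P(N=n)
 = 0·0.1176 + 1·0.0672 + 3·0.0952 + 0·0.1428 + 1·0.0816 + 5·0.1156 + 0·0.1596 + 1·0.0912 + 5·0.1292
 = 0 + 0.0672 + 0.2856 + 0 + 0.0816 + 0.578 + 0 + 0.0912 + 0.646
 = 1.7496

1.7496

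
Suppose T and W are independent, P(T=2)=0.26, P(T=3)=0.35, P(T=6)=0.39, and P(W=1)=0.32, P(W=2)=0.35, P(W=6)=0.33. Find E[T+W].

E[T+W] = Σ_t Σ_w (t+w) · P(T=t)P(W=w)
 = 3·0.0832 + 4·0.091 + 8·0.0858 + 4·0.112 + 5·0.1225 + 9·0.1155 + 7·0.1248 + 8·0.1365 + 12·0.1287
 = 0.2496 + 0.364 + 0.6864 + 0.448 + 0.6125 + 1.0395 + 0.8736 + 1.092 + 1.5444
 = 6.91

6.91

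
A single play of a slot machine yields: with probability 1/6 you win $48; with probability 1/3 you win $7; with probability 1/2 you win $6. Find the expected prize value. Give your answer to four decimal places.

E[payout] = 48·1/6 + 7·1/3 + 6·1/2
 = 8 + 7/3 + 3
 = 40/3

13.3333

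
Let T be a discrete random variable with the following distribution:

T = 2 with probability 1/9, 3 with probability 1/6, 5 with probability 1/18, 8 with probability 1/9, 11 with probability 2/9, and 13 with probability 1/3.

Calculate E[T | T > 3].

11

P(T > 3) = 1/18 + 1/9 + 2/9 + 1/3 = 13/18.
E[T | T > 3] = [5·1/18 + 8·1/9 + 11·2/9 + 13·1/3] / (13/18)
 = 143/18 / (13/18)
 = 11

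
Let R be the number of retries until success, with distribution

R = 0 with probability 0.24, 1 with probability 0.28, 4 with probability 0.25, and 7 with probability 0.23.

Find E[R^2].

15.55

E[R^2] = Σ r^2·P(R=r)
 = 0·0.24 + 1·0.28 + 16·0.25 + 49·0.23
 = 0 + 0.28 + 4 + 11.27
 = 15.55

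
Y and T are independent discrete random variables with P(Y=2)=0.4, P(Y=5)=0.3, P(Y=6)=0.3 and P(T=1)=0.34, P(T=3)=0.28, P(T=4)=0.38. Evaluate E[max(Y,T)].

4.516

E[max(Y,T)] = Σ_y Σ_t max(y,t) · P(Y=y)P(T=t)
 = 2·0.136 + 3·0.112 + 4·0.152 + 5·0.102 + 5·0.084 + 5·0.114 + 6·0.102 + 6·0.084 + 6·0.114
 = 0.272 + 0.336 + 0.608 + 0.51 + 0.42 + 0.57 + 0.612 + 0.504 + 0.684
 = 4.516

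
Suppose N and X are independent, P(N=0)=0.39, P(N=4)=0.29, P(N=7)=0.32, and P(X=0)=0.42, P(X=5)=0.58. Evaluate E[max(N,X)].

E[max(N,X)] = Σ_n Σ_x max(n,x) · P(N=n)P(X=x)
 = 0·0.1638 + 5·0.2262 + 4·0.1218 + 5·0.1682 + 7·0.1344 + 7·0.1856
 = 0 + 1.131 + 0.4872 + 0.841 + 0.9408 + 1.2992
 = 4.6992

4.6992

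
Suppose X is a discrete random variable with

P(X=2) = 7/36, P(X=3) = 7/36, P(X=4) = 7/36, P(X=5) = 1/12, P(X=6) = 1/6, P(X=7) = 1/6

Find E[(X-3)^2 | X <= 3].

0.5

P(X <= 3) = 7/36 + 7/36 = 7/18.
E[(X-3)^2 | X <= 3] = [1·7/36 + 0·7/36] / (7/18)
 = 7/36 / (7/18)
 = 1/2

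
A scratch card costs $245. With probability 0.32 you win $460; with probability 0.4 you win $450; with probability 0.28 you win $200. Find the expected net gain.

138.2

E[payout] = 460·0.32 + 450·0.4 + 200·0.28
 = 147.2 + 180 + 56
 = 383.2
Net = 383.2 - 245 = 138.2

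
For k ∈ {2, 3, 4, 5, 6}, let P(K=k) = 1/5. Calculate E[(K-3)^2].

E[(K-3)^2] = Σ (k-3)^2·P(K=k)
 = 1·1/5 + 0·1/5 + 1·1/5 + 4·1/5 + 9·1/5
 = 1/5 + 0 + 1/5 + 4/5 + 9/5
 = 3

3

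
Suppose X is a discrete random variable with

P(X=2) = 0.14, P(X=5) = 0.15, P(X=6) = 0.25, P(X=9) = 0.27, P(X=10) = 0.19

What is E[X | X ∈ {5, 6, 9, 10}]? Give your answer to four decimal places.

P(X ∈ {5, 6, 9, 10}) = 0.15 + 0.25 + 0.27 + 0.19 = 0.86.
E[X | X ∈ {5, 6, 9, 10}] = [5·0.15 + 6·0.25 + 9·0.27 + 10·0.19] / 0.86
 = 6.58 / 0.86
 = 329/43

7.6512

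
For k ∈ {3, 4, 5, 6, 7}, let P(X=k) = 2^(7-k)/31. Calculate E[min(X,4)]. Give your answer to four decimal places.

3.4839

E[min(X,4)] = Σ min(x,4)·P(X=x)
 = 3·16/31 + 4·8/31 + 4·4/31 + 4·2/31 + 4·1/31
 = 48/31 + 32/31 + 16/31 + 8/31 + 4/31
 = 108/31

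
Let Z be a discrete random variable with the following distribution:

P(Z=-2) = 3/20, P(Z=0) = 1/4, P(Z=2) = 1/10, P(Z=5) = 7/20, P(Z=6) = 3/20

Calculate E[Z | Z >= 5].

5.3

P(Z >= 5) = 7/20 + 3/20 = 1/2.
E[Z | Z >= 5] = [5·7/20 + 6·3/20] / (1/2)
 = 53/20 / (1/2)
 = 53/10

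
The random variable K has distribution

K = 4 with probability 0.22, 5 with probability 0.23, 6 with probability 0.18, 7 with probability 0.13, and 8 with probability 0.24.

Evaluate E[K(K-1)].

31.54

E[K(K-1)] = Σ k(k-1)·P(K=k)
 = 12·0.22 + 20·0.23 + 30·0.18 + 42·0.13 + 56·0.24
 = 2.64 + 4.6 + 5.4 + 5.46 + 13.44
 = 31.54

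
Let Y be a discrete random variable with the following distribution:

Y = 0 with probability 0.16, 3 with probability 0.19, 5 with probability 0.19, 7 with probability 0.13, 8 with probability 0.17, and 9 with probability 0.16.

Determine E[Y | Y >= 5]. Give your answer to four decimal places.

7.1692

P(Y >= 5) = 0.19 + 0.13 + 0.17 + 0.16 = 0.65.
E[Y | Y >= 5] = [5·0.19 + 7·0.13 + 8·0.17 + 9·0.16] / 0.65
 = 4.66 / 0.65
 = 466/65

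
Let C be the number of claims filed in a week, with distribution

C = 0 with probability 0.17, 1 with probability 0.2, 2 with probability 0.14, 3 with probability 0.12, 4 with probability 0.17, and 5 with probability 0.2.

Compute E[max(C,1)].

2.69

E[max(C,1)] = Σ max(c,1)·P(C=c)
 = 1·0.17 + 1·0.2 + 2·0.14 + 3·0.12 + 4·0.17 + 5·0.2
 = 0.17 + 0.2 + 0.28 + 0.36 + 0.68 + 1
 = 2.69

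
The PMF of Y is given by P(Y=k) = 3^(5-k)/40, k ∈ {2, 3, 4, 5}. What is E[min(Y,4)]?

E[min(Y,4)] = Σ min(y,4)·P(Y=y)
 = 2·27/40 + 3·9/40 + 4·3/40 + 4·1/40
 = 27/20 + 27/40 + 3/10 + 1/10
 = 97/40

2.425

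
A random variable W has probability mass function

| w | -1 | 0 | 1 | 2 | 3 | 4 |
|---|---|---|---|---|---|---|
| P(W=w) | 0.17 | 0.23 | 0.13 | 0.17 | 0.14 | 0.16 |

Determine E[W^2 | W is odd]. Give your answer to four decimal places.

P(W is odd) = 0.17 + 0.13 + 0.14 = 0.44.
E[W^2 | W is odd] = [1·0.17 + 1·0.13 + 9·0.14] / 0.44
 = 1.56 / 0.44
 = 39/11

3.5455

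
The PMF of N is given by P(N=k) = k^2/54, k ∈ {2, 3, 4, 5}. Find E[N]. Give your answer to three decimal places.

E[N] = Σ n·P(N=n)
 = 2·2/27 + 3·1/6 + 4·8/27 + 5·25/54
 = 4/27 + 1/2 + 32/27 + 125/54
 = 112/27

4.148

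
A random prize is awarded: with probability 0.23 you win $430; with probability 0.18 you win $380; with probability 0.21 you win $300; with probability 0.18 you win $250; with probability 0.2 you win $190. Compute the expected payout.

E[payout] = 430·0.23 + 380·0.18 + 300·0.21 + 250·0.18 + 190·0.2
 = 98.9 + 68.4 + 63 + 45 + 38
 = 313.3

313.3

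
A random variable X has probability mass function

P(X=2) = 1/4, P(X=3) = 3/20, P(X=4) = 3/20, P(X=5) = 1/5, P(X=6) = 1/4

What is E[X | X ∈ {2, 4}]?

2.75

P(X ∈ {2, 4}) = 1/4 + 3/20 = 2/5.
E[X | X ∈ {2, 4}] = [2·1/4 + 4·3/20] / (2/5)
 = 11/10 / (2/5)
 = 11/4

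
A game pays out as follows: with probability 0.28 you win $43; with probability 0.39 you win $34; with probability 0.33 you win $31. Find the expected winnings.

35.53

E[payout] = 43·0.28 + 34·0.39 + 31·0.33
 = 12.04 + 13.26 + 10.23
 = 35.53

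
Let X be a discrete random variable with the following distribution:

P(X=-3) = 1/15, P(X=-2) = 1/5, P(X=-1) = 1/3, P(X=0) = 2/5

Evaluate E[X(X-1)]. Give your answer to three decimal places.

2.667

E[X(X-1)] = Σ x(x-1)·P(X=x)
 = 12·1/15 + 6·1/5 + 2·1/3 + 0·2/5
 = 4/5 + 6/5 + 2/3 + 0
 = 8/3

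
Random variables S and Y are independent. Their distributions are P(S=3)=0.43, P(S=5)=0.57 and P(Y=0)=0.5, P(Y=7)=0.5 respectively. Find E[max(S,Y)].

E[max(S,Y)] = Σ_s Σ_y max(s,y) · P(S=s)P(Y=y)
 = 3·0.215 + 7·0.215 + 5·0.285 + 7·0.285
 = 0.645 + 1.505 + 1.425 + 1.995
 = 5.57

5.57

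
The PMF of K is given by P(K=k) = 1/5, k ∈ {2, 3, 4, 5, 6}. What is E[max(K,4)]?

4.6

E[max(K,4)] = Σ max(k,4)·P(K=k)
 = 4·1/5 + 4·1/5 + 4·1/5 + 5·1/5 + 6·1/5
 = 4/5 + 4/5 + 4/5 + 1 + 6/5
 = 23/5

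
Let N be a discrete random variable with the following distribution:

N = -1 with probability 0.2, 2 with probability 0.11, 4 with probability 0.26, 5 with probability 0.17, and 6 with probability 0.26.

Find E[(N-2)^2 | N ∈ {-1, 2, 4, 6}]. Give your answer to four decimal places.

P(N ∈ {-1, 2, 4, 6}) = 0.2 + 0.11 + 0.26 + 0.26 = 0.83.
E[(N-2)^2 | N ∈ {-1, 2, 4, 6}] = [9·0.2 + 0·0.11 + 4·0.26 + 16·0.26] / 0.83
 = 7 / 0.83
 = 700/83

8.4337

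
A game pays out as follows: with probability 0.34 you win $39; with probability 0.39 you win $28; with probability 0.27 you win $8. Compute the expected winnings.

E[payout] = 39·0.34 + 28·0.39 + 8·0.27
 = 13.26 + 10.92 + 2.16
 = 26.34

26.34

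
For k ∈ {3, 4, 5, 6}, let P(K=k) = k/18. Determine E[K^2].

E[K^2] = Σ k^2·P(K=k)
 = 9·1/6 + 16·2/9 + 25·5/18 + 36·1/3
 = 3/2 + 32/9 + 125/18 + 12
 = 24

24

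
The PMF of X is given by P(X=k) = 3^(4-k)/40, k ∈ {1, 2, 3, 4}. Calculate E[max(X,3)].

E[max(X,3)] = Σ max(x,3)·P(X=x)
 = 3·27/40 + 3·9/40 + 3·3/40 + 4·1/40
 = 81/40 + 27/40 + 9/40 + 1/10
 = 121/40

3.025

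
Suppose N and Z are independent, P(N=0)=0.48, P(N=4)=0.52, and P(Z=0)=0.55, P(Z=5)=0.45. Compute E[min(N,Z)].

E[min(N,Z)] = Σ_n Σ_z min(n,z) · P(N=n)P(Z=z)
 = 0·0.264 + 0·0.216 + 0·0.286 + 4·0.234
 = 0 + 0 + 0 + 0.936
 = 0.936

0.936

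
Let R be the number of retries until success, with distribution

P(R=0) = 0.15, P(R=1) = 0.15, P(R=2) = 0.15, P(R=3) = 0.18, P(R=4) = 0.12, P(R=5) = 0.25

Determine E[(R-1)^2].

6.1

E[(R-1)^2] = Σ (r-1)^2·P(R=r)
 = 1·0.15 + 0·0.15 + 1·0.15 + 4·0.18 + 9·0.12 + 16·0.25
 = 0.15 + 0 + 0.15 + 0.72 + 1.08 + 4
 = 6.1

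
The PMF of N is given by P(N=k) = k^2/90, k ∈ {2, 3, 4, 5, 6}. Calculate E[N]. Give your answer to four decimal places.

E[N] = Σ n·P(N=n)
 = 2·2/45 + 3·1/10 + 4·8/45 + 5·5/18 + 6·2/5
 = 4/45 + 3/10 + 32/45 + 25/18 + 12/5
 = 44/9

4.8889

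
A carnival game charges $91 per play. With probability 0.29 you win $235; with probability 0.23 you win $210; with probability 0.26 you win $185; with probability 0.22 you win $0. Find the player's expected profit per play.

E[payout] = 235·0.29 + 210·0.23 + 185·0.26 + 0·0.22
 = 68.15 + 48.3 + 48.1 + 0
 = 164.55
Net = 164.55 - 91 = 73.55

73.55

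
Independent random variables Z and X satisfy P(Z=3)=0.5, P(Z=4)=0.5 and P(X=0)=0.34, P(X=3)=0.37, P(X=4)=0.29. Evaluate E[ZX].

7.945

E[ZX] = Σ_z Σ_x zx · P(Z=z)P(X=x)
 = 0·0.17 + 9·0.185 + 12·0.145 + 0·0.17 + 12·0.185 + 16·0.145
 = 0 + 1.665 + 1.74 + 0 + 2.22 + 2.32
 = 7.945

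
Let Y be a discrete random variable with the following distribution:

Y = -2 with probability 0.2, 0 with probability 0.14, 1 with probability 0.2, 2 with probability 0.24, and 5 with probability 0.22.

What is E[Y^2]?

7.46

E[Y^2] = Σ y^2·P(Y=y)
 = 4·0.2 + 0·0.14 + 1·0.2 + 4·0.24 + 25·0.22
 = 0.8 + 0 + 0.2 + 0.96 + 5.5
 = 7.46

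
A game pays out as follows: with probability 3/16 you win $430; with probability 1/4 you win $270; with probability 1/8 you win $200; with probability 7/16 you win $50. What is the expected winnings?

E[payout] = 430·3/16 + 270·1/4 + 200·1/8 + 50·7/16
 = 645/8 + 135/2 + 25 + 175/8
 = 195

195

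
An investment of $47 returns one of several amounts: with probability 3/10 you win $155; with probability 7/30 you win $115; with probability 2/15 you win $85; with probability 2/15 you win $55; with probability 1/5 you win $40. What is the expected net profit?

53

E[payout] = 155·3/10 + 115·7/30 + 85·2/15 + 55·2/15 + 40·1/5
 = 93/2 + 161/6 + 34/3 + 22/3 + 8
 = 100
Net = 100 - 47 = 53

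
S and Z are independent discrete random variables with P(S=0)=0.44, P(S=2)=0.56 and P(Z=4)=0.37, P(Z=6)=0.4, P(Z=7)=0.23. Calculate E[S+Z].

E[S+Z] = Σ_s Σ_z (s+z) · P(S=s)P(Z=z)
 = 4·0.1628 + 6·0.176 + 7·0.1012 + 6·0.2072 + 8·0.224 + 9·0.1288
 = 0.6512 + 1.056 + 0.7084 + 1.2432 + 1.792 + 1.1592
 = 6.61

6.61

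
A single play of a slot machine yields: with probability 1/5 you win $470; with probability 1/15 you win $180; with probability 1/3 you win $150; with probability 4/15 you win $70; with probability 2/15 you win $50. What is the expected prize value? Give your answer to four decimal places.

E[payout] = 470·1/5 + 180·1/15 + 150·1/3 + 70·4/15 + 50·2/15
 = 94 + 12 + 50 + 56/3 + 20/3
 = 544/3

181.3333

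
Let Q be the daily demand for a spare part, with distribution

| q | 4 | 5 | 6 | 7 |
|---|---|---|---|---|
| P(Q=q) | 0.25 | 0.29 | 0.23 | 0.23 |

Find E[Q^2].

30.8

E[Q^2] = Σ q^2·P(Q=q)
 = 16·0.25 + 25·0.29 + 36·0.23 + 49·0.23
 = 4 + 7.25 + 8.28 + 11.27
 = 30.8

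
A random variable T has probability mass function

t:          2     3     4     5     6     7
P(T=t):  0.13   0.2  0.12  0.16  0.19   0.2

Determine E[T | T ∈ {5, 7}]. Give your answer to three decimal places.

6.111

P(T ∈ {5, 7}) = 0.16 + 0.2 = 0.36.
E[T | T ∈ {5, 7}] = [5·0.16 + 7·0.2] / 0.36
 = 2.2 / 0.36
 = 55/9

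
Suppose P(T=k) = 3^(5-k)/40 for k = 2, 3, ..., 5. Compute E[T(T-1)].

E[T(T-1)] = Σ t(t-1)·P(T=t)
 = 2·27/40 + 6·9/40 + 12·3/40 + 20·1/40
 = 27/20 + 27/20 + 9/10 + 1/2
 = 41/10

4.1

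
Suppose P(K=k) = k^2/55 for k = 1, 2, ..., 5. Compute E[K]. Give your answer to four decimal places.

E[K] = Σ k·P(K=k)
 = 1·1/55 + 2·4/55 + 3·9/55 + 4·16/55 + 5·5/11
 = 1/55 + 8/55 + 27/55 + 64/55 + 25/11
 = 45/11

4.0909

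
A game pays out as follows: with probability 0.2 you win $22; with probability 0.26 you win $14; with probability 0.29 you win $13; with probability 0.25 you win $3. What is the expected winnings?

12.56

E[payout] = 22·0.2 + 14·0.26 + 13·0.29 + 3·0.25
 = 4.4 + 3.64 + 3.77 + 0.75
 = 12.56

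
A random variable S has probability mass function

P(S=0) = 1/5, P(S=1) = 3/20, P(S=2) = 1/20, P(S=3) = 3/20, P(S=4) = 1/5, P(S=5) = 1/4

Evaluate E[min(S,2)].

E[min(S,2)] = Σ min(s,2)·P(S=s)
 = 0·1/5 + 1·3/20 + 2·1/20 + 2·3/20 + 2·1/5 + 2·1/4
 = 0 + 3/20 + 1/10 + 3/10 + 2/5 + 1/2
 = 29/20

1.45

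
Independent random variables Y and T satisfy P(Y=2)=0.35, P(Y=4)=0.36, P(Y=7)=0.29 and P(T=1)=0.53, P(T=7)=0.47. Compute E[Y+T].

E[Y+T] = Σ_y Σ_t (y+t) · P(Y=y)P(T=t)
 = 3·0.1855 + 9·0.1645 + 5·0.1908 + 11·0.1692 + 8·0.1537 + 14·0.1363
 = 0.5565 + 1.4805 + 0.954 + 1.8612 + 1.2296 + 1.9082
 = 7.99

7.99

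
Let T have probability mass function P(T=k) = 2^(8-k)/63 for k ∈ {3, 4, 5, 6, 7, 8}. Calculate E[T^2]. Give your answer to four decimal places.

16.6667

E[T^2] = Σ t^2·P(T=t)
 = 9·32/63 + 16·16/63 + 25·8/63 + 36·4/63 + 49·2/63 + 64·1/63
 = 32/7 + 256/63 + 200/63 + 16/7 + 14/9 + 64/63
 = 50/3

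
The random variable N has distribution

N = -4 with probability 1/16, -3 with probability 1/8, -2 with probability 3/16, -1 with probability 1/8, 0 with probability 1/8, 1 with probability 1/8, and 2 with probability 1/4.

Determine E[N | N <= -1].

-2.25

P(N <= -1) = 1/16 + 1/8 + 3/16 + 1/8 = 1/2.
E[N | N <= -1] = [(-4)·1/16 + (-3)·1/8 + (-2)·3/16 + (-1)·1/8] / (1/2)
 = -9/8 / (1/2)
 = -9/4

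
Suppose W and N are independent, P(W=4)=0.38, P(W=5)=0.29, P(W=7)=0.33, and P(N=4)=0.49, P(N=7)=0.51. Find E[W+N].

10.81

E[W+N] = Σ_w Σ_n (w+n) · P(W=w)P(N=n)
 = 8·0.1862 + 11·0.1938 + 9·0.1421 + 12·0.1479 + 11·0.1617 + 14·0.1683
 = 1.4896 + 2.1318 + 1.2789 + 1.7748 + 1.7787 + 2.3562
 = 10.81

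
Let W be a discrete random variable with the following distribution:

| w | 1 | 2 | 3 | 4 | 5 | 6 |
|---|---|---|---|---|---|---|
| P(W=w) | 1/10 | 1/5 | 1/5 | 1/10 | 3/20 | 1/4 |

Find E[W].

3.75

E[W] = Σ w·P(W=w)
 = 1·1/10 + 2·1/5 + 3·1/5 + 4·1/10 + 5·3/20 + 6·1/4
 = 1/10 + 2/5 + 3/5 + 2/5 + 3/4 + 3/2
 = 15/4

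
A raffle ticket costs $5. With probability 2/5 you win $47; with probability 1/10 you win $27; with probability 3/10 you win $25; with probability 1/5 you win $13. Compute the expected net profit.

E[payout] = 47·2/5 + 27·1/10 + 25·3/10 + 13·1/5
 = 94/5 + 27/10 + 15/2 + 13/5
 = 158/5
Net = 158/5 - 5 = 133/5

26.6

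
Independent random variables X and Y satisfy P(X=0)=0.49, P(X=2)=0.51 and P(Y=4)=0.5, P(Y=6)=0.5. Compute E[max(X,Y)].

E[max(X,Y)] = Σ_x Σ_y max(x,y) · P(X=x)P(Y=y)
 = 4·0.245 + 6·0.245 + 4·0.255 + 6·0.255
 = 0.98 + 1.47 + 1.02 + 1.53
 = 5

5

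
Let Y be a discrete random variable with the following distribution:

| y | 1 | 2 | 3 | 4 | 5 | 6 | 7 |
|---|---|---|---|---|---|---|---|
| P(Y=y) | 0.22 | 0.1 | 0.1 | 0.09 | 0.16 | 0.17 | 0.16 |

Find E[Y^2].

E[Y^2] = Σ y^2·P(Y=y)
 = 1·0.22 + 4·0.1 + 9·0.1 + 16·0.09 + 25·0.16 + 36·0.17 + 49·0.16
 = 0.22 + 0.4 + 0.9 + 1.44 + 4 + 6.12 + 7.84
 = 20.92

20.92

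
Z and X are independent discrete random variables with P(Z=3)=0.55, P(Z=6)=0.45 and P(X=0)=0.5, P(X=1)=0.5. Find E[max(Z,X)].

4.35

E[max(Z,X)] = Σ_z Σ_x max(z,x) · P(Z=z)P(X=x)
 = 3·0.275 + 3·0.275 + 6·0.225 + 6·0.225
 = 0.825 + 0.825 + 1.35 + 1.35
 = 4.35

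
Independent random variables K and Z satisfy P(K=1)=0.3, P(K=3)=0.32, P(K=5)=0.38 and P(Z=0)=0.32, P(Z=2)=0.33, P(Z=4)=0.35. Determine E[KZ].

E[KZ] = Σ_k Σ_z kz · P(K=k)P(Z=z)
 = 0·0.096 + 2·0.099 + 4·0.105 + 0·0.1024 + 6·0.1056 + 12·0.112 + 0·0.1216 + 10·0.1254 + 20·0.133
 = 0 + 0.198 + 0.42 + 0 + 0.6336 + 1.344 + 0 + 1.254 + 2.66
 = 6.5096

6.5096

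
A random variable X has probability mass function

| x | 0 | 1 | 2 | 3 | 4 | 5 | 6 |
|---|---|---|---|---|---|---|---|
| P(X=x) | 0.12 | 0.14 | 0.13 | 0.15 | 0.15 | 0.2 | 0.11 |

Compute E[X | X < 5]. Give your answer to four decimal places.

2.1014

P(X < 5) = 0.12 + 0.14 + 0.13 + 0.15 + 0.15 = 0.69.
E[X | X < 5] = [0·0.12 + 1·0.14 + 2·0.13 + 3·0.15 + 4·0.15] / 0.69
 = 1.45 / 0.69
 = 145/69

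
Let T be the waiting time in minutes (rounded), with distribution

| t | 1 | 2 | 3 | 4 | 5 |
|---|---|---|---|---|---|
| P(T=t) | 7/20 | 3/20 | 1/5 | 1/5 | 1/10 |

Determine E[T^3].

E[T^3] = Σ t^3·P(T=t)
 = 1·7/20 + 8·3/20 + 27·1/5 + 64·1/5 + 125·1/10
 = 7/20 + 6/5 + 27/5 + 64/5 + 25/2
 = 129/4

32.25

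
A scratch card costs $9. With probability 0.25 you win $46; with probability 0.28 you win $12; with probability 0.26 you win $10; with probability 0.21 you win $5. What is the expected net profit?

9.51

E[payout] = 46·0.25 + 12·0.28 + 10·0.26 + 5·0.21
 = 11.5 + 3.36 + 2.6 + 1.05
 = 18.51
Net = 18.51 - 9 = 9.51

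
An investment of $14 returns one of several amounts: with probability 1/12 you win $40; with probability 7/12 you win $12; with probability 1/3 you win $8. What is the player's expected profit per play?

E[payout] = 40·1/12 + 12·7/12 + 8·1/3
 = 10/3 + 7 + 8/3
 = 13
Net = 13 - 14 = -1

-1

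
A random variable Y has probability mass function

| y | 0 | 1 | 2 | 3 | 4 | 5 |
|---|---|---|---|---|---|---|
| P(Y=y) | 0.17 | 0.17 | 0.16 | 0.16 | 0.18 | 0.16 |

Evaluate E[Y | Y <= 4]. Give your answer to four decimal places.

2.0119

P(Y <= 4) = 0.17 + 0.17 + 0.16 + 0.16 + 0.18 = 0.84.
E[Y | Y <= 4] = [0·0.17 + 1·0.17 + 2·0.16 + 3·0.16 + 4·0.18] / 0.84
 = 1.69 / 0.84
 = 169/84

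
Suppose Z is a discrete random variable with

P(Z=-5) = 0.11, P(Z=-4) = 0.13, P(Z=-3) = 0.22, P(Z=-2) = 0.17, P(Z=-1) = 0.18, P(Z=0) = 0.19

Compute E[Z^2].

E[Z^2] = Σ z^2·P(Z=z)
 = 25·0.11 + 16·0.13 + 9·0.22 + 4·0.17 + 1·0.18 + 0·0.19
 = 2.75 + 2.08 + 1.98 + 0.68 + 0.18 + 0
 = 7.67

7.67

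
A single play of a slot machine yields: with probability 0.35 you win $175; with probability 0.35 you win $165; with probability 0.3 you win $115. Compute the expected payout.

153.5

E[payout] = 175·0.35 + 165·0.35 + 115·0.3
 = 61.25 + 57.75 + 34.5
 = 153.5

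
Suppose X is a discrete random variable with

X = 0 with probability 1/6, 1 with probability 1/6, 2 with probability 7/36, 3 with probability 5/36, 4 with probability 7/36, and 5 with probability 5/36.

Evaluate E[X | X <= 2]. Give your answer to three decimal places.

P(X <= 2) = 1/6 + 1/6 + 7/36 = 19/36.
E[X | X <= 2] = [0·1/6 + 1·1/6 + 2·7/36] / (19/36)
 = 5/9 / (19/36)
 = 20/19

1.053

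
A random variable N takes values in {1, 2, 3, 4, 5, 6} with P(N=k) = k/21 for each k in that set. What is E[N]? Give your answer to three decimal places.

4.333

E[N] = Σ n·P(N=n)
 = 1·1/21 + 2·2/21 + 3·1/7 + 4·4/21 + 5·5/21 + 6·2/7
 = 1/21 + 4/21 + 3/7 + 16/21 + 25/21 + 12/7
 = 13/3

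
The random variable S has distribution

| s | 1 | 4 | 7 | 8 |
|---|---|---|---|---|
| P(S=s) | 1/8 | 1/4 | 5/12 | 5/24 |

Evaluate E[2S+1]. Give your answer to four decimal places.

E[2S+1] = Σ (2s+1)·P(S=s)
 = 3·1/8 + 9·1/4 + 15·5/12 + 17·5/24
 = 3/8 + 9/4 + 25/4 + 85/24
 = 149/12

12.4167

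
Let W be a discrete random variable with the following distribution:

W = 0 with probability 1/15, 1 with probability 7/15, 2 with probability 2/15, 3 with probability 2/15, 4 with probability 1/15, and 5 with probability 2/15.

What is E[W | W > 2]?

P(W > 2) = 2/15 + 1/15 + 2/15 = 1/3.
E[W | W > 2] = [3·2/15 + 4·1/15 + 5·2/15] / (1/3)
 = 4/3 / (1/3)
 = 4

4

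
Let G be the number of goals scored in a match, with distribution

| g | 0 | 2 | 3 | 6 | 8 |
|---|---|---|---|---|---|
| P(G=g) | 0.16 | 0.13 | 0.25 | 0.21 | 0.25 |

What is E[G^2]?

E[G^2] = Σ g^2·P(G=g)
 = 0·0.16 + 4·0.13 + 9·0.25 + 36·0.21 + 64·0.25
 = 0 + 0.52 + 2.25 + 7.56 + 16
 = 26.33

26.33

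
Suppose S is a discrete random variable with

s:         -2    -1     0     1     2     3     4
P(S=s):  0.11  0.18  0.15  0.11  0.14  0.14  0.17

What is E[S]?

E[S] = Σ s·P(S=s)
 = (-2)·0.11 + (-1)·0.18 + 0·0.15 + 1·0.11 + 2·0.14 + 3·0.14 + 4·0.17
 = (-0.22) + (-0.18) + 0 + 0.11 + 0.28 + 0.42 + 0.68
 = 1.09

1.09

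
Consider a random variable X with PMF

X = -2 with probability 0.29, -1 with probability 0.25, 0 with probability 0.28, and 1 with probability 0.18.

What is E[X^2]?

1.59

E[X^2] = Σ x^2·P(X=x)
 = 4·0.29 + 1·0.25 + 0·0.28 + 1·0.18
 = 1.16 + 0.25 + 0 + 0.18
 = 1.59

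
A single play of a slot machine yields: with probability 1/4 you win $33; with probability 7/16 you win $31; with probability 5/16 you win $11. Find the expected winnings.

25.25

E[payout] = 33·1/4 + 31·7/16 + 11·5/16
 = 33/4 + 217/16 + 55/16
 = 101/4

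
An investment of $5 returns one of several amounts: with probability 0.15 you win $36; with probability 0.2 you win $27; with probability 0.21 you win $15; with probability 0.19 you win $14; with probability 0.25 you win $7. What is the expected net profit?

E[payout] = 36·0.15 + 27·0.2 + 15·0.21 + 14·0.19 + 7·0.25
 = 5.4 + 5.4 + 3.15 + 2.66 + 1.75
 = 18.36
Net = 18.36 - 5 = 13.36

13.36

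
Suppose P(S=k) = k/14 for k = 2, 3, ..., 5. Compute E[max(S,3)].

4

E[max(S,3)] = Σ max(s,3)·P(S=s)
 = 3·1/7 + 3·3/14 + 4·2/7 + 5·5/14
 = 3/7 + 9/14 + 8/7 + 25/14
 = 4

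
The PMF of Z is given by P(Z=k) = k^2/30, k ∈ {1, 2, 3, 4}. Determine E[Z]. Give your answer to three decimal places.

3.333

E[Z] = Σ z·P(Z=z)
 = 1·1/30 + 2·2/15 + 3·3/10 + 4·8/15
 = 1/30 + 4/15 + 9/10 + 32/15
 = 10/3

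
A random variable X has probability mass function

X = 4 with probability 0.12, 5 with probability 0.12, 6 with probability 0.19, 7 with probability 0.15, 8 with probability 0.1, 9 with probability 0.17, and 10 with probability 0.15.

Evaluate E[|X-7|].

1.68

E[|X-7|] = Σ |x-7|·P(X=x)
 = 3·0.12 + 2·0.12 + 1·0.19 + 0·0.15 + 1·0.1 + 2·0.17 + 3·0.15
 = 0.36 + 0.24 + 0.19 + 0 + 0.1 + 0.34 + 0.45
 = 1.68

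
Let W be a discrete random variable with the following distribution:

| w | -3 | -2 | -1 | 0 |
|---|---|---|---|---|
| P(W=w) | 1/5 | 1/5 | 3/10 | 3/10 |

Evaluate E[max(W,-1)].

-0.7

E[max(W,-1)] = Σ max(w,-1)·P(W=w)
 = (-1)·1/5 + (-1)·1/5 + (-1)·3/10 + 0·3/10
 = (-1/5) + (-1/5) + (-3/10) + 0
 = -7/10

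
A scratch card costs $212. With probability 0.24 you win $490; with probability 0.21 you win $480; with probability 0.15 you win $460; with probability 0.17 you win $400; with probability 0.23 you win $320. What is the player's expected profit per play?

E[payout] = 490·0.24 + 480·0.21 + 460·0.15 + 400·0.17 + 320·0.23
 = 117.6 + 100.8 + 69 + 68 + 73.6
 = 429
Net = 429 - 212 = 217

217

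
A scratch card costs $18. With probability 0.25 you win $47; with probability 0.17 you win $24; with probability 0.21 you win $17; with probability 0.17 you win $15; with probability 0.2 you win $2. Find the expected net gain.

E[payout] = 47·0.25 + 24·0.17 + 17·0.21 + 15·0.17 + 2·0.2
 = 11.75 + 4.08 + 3.57 + 2.55 + 0.4
 = 22.35
Net = 22.35 - 18 = 4.35

4.35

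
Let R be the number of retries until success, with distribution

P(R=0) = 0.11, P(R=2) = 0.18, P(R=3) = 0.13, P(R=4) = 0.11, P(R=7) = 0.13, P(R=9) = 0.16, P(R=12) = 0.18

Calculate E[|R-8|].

E[|R-8|] = Σ |r-8|·P(R=r)
 = 8·0.11 + 6·0.18 + 5·0.13 + 4·0.11 + 1·0.13 + 1·0.16 + 4·0.18
 = 0.88 + 1.08 + 0.65 + 0.44 + 0.13 + 0.16 + 0.72
 = 4.06

4.06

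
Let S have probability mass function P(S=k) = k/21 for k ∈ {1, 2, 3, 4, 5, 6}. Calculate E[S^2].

21

E[S^2] = Σ s^2·P(S=s)
 = 1·1/21 + 4·2/21 + 9·1/7 + 16·4/21 + 25·5/21 + 36·2/7
 = 1/21 + 8/21 + 9/7 + 64/21 + 125/21 + 72/7
 = 21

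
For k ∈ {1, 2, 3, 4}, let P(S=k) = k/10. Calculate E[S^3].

35.4

E[S^3] = Σ s^3·P(S=s)
 = 1·1/10 + 8·1/5 + 27·3/10 + 64·2/5
 = 1/10 + 8/5 + 81/10 + 128/5
 = 177/5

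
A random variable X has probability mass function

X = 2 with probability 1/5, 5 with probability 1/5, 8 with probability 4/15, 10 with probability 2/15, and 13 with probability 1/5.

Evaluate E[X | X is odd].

9

P(X is odd) = 1/5 + 1/5 = 2/5.
E[X | X is odd] = [5·1/5 + 13·1/5] / (2/5)
 = 18/5 / (2/5)
 = 9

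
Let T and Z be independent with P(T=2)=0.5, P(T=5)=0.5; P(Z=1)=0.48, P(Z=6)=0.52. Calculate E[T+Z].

7.1

E[T+Z] = Σ_t Σ_z (t+z) · P(T=t)P(Z=z)
 = 3·0.24 + 8·0.26 + 6·0.24 + 11·0.26
 = 0.72 + 2.08 + 1.44 + 2.86
 = 7.1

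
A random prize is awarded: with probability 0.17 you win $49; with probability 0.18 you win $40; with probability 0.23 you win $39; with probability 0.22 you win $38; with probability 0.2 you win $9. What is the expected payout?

E[payout] = 49·0.17 + 40·0.18 + 39·0.23 + 38·0.22 + 9·0.2
 = 8.33 + 7.2 + 8.97 + 8.36 + 1.8
 = 34.66

34.66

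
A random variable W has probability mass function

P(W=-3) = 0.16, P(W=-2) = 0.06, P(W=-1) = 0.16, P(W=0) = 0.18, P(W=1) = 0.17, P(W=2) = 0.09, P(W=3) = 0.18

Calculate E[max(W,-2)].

0.29

E[max(W,-2)] = Σ max(w,-2)·P(W=w)
 = (-2)·0.16 + (-2)·0.06 + (-1)·0.16 + 0·0.18 + 1·0.17 + 2·0.09 + 3·0.18
 = (-0.32) + (-0.12) + (-0.16) + 0 + 0.17 + 0.18 + 0.54
 = 0.29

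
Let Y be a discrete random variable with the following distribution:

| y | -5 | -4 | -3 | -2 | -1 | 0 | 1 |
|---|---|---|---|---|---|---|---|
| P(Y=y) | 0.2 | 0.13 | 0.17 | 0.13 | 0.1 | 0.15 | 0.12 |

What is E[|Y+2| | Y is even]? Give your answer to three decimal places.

1.366

P(Y is even) = 0.13 + 0.13 + 0.15 = 0.41.
E[|Y+2| | Y is even] = [2·0.13 + 0·0.13 + 2·0.15] / 0.41
 = 0.56 / 0.41
 = 56/41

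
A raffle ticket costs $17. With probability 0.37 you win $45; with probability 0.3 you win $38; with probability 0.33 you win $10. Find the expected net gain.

14.35

E[payout] = 45·0.37 + 38·0.3 + 10·0.33
 = 16.65 + 11.4 + 3.3
 = 31.35
Net = 31.35 - 17 = 14.35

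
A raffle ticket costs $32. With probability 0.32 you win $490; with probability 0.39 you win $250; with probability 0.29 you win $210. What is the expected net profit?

283.2

E[payout] = 490·0.32 + 250·0.39 + 210·0.29
 = 156.8 + 97.5 + 60.9
 = 315.2
Net = 315.2 - 32 = 283.2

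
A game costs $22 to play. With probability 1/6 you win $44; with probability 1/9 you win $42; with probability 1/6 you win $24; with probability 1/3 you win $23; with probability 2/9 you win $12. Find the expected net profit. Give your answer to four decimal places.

4.3333

E[payout] = 44·1/6 + 42·1/9 + 24·1/6 + 23·1/3 + 12·2/9
 = 22/3 + 14/3 + 4 + 23/3 + 8/3
 = 79/3
Net = 79/3 - 22 = 13/3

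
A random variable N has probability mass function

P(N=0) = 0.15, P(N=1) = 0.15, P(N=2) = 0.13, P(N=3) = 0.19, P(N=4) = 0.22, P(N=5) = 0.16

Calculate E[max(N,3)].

3.54

E[max(N,3)] = Σ max(n,3)·P(N=n)
 = 3·0.15 + 3·0.15 + 3·0.13 + 3·0.19 + 4·0.22 + 5·0.16
 = 0.45 + 0.45 + 0.39 + 0.57 + 0.88 + 0.8
 = 3.54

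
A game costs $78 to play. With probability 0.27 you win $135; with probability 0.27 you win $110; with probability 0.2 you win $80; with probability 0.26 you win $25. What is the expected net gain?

E[payout] = 135·0.27 + 110·0.27 + 80·0.2 + 25·0.26
 = 36.45 + 29.7 + 16 + 6.5
 = 88.65
Net = 88.65 - 78 = 10.65

10.65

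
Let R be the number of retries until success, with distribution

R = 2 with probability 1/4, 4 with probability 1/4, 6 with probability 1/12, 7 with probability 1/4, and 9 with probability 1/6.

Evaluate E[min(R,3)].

2.75

E[min(R,3)] = Σ min(r,3)·P(R=r)
 = 2·1/4 + 3·1/4 + 3·1/12 + 3·1/4 + 3·1/6
 = 1/2 + 3/4 + 1/4 + 3/4 + 1/2
 = 11/4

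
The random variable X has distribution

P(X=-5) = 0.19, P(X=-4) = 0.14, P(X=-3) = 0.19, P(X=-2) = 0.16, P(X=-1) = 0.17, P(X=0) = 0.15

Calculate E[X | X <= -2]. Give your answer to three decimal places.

-3.529

P(X <= -2) = 0.19 + 0.14 + 0.19 + 0.16 = 0.68.
E[X | X <= -2] = [(-5)·0.19 + (-4)·0.14 + (-3)·0.19 + (-2)·0.16] / 0.68
 = -2.4 / 0.68
 = -60/17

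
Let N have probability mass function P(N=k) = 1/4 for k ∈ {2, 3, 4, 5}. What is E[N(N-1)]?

E[N(N-1)] = Σ n(n-1)·P(N=n)
 = 2·1/4 + 6·1/4 + 12·1/4 + 20·1/4
 = 1/2 + 3/2 + 3 + 5
 = 10

10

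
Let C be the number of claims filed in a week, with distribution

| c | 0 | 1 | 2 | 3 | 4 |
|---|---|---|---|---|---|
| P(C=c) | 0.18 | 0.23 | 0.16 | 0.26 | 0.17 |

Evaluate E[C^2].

5.93

E[C^2] = Σ c^2·P(C=c)
 = 0·0.18 + 1·0.23 + 4·0.16 + 9·0.26 + 16·0.17
 = 0 + 0.23 + 0.64 + 2.34 + 2.72
 = 5.93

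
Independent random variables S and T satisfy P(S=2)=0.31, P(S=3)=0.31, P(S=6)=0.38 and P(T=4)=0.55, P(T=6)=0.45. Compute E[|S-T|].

E[|S-T|] = Σ_s Σ_t |s-t| · P(S=s)P(T=t)
 = 2·0.1705 + 4·0.1395 + 1·0.1705 + 3·0.1395 + 2·0.209 + 0·0.171
 = 0.341 + 0.558 + 0.1705 + 0.4185 + 0.418 + 0
 = 1.906

1.906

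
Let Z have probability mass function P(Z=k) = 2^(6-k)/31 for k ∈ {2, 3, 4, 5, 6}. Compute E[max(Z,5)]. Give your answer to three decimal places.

E[max(Z,5)] = Σ max(z,5)·P(Z=z)
 = 5·16/31 + 5·8/31 + 5·4/31 + 5·2/31 + 6·1/31
 = 80/31 + 40/31 + 20/31 + 10/31 + 6/31
 = 156/31

5.032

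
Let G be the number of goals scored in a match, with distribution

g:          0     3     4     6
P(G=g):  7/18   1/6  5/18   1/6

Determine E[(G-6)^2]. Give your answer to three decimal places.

16.611

E[(G-6)^2] = Σ (g-6)^2·P(G=g)
 = 36·7/18 + 9·1/6 + 4·5/18 + 0·1/6
 = 14 + 3/2 + 10/9 + 0
 = 299/18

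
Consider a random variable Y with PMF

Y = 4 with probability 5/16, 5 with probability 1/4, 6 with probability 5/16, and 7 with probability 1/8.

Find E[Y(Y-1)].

E[Y(Y-1)] = Σ y(y-1)·P(Y=y)
 = 12·5/16 + 20·1/4 + 30·5/16 + 42·1/8
 = 15/4 + 5 + 75/8 + 21/4
 = 187/8

23.375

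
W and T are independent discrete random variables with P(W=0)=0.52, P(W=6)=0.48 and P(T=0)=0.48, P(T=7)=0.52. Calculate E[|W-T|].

E[|W-T|] = Σ_w Σ_t |w-t| · P(W=w)P(T=t)
 = 0·0.2496 + 7·0.2704 + 6·0.2304 + 1·0.2496
 = 0 + 1.8928 + 1.3824 + 0.2496
 = 3.5248

3.5248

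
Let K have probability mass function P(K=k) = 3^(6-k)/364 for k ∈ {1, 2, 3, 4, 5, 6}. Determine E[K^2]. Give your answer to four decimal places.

E[K^2] = Σ k^2·P(K=k)
 = 1·243/364 + 4·81/364 + 9·27/364 + 16·9/364 + 25·3/364 + 36·1/364
 = 243/364 + 81/91 + 243/364 + 36/91 + 75/364 + 9/91
 = 1065/364

2.9258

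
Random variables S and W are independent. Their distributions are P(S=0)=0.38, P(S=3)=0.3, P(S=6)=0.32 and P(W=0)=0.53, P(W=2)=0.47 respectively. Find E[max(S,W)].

3.1772

E[max(S,W)] = Σ_s Σ_w max(s,w) · P(S=s)P(W=w)
 = 0·0.2014 + 2·0.1786 + 3·0.159 + 3·0.141 + 6·0.1696 + 6·0.1504
 = 0 + 0.3572 + 0.477 + 0.423 + 1.0176 + 0.9024
 = 3.1772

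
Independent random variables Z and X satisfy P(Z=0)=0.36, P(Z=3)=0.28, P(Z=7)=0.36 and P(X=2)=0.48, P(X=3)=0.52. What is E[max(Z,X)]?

4.2672

E[max(Z,X)] = Σ_z Σ_x max(z,x) · P(Z=z)P(X=x)
 = 2·0.1728 + 3·0.1872 + 3·0.1344 + 3·0.1456 + 7·0.1728 + 7·0.1872
 = 0.3456 + 0.5616 + 0.4032 + 0.4368 + 1.2096 + 1.3104
 = 4.2672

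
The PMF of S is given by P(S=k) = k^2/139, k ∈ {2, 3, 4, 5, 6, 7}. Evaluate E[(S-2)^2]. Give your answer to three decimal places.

E[(S-2)^2] = Σ (s-2)^2·P(S=s)
 = 0·4/139 + 1·9/139 + 4·16/139 + 9·25/139 + 16·36/139 + 25·49/139
 = 0 + 9/139 + 64/139 + 225/139 + 576/139 + 1225/139
 = 2099/139

15.101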